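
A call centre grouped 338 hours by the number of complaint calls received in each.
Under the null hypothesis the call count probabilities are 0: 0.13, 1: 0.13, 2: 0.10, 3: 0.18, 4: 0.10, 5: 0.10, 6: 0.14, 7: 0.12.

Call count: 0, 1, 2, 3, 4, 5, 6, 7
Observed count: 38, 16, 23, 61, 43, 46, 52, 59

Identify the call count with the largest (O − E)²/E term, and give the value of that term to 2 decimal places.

1, 17.77

Expected counts E_i = n·p_i: 338×0.13 = 43.94, 338×0.13 = 43.94, 338×0.10 = 33.8, 338×0.18 = 60.84, 338×0.10 = 33.8, 338×0.10 = 33.8, 338×0.14 = 47.32, 338×0.12 = 40.56.
cat         O        E   (O−E)²/E
0          38    43.94      0.803
1          16    43.94     17.766
2          23     33.8      3.451
3          61    60.84      0.000
4          43     33.8      2.504
5          46     33.8      4.404
6          52    47.32      0.463
7          59    40.56      8.383
The largest term is for 1: 17.77.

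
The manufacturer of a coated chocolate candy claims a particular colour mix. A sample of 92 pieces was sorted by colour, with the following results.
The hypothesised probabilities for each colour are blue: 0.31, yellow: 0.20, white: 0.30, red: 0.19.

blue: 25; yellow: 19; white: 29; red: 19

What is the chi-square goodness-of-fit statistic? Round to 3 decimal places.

0.657

Expected counts E_i = n·p_i: 92×0.31 = 28.52, 92×0.20 = 18.4, 92×0.30 = 27.6, 92×0.19 = 17.48.
χ² = (25−28.52)²/28.52 + (19−18.4)²/18.4 + (29−27.6)²/27.6 + (19−17.48)²/17.48
   = 0.4344 + 0.0196 + 0.0710 + 0.1322
Sum = 0.657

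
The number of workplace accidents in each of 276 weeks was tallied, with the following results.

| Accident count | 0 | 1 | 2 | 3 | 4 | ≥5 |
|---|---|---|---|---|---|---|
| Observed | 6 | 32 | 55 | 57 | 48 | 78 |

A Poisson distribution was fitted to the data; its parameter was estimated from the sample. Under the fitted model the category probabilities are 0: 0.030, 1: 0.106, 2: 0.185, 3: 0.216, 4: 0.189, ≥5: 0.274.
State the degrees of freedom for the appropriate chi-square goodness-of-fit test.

There are k = 6 categories and 1 parameter estimated from the data, so df = 6 − 1 − 1 = 4.

4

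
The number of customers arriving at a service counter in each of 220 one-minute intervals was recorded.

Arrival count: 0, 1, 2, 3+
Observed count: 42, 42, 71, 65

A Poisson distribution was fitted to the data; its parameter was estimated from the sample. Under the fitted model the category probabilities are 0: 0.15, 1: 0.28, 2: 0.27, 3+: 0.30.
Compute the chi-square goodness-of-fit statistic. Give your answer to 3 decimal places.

Expected counts E_i = n·p_i: 220×0.15 = 33, 220×0.28 = 61.6, 220×0.27 = 59.4, 220×0.30 = 66.
cat         O        E   (O−E)²/E
0          42       33     2.4545
1          42     61.6     6.2364
2          71     59.4     2.2653
3+         65       66     0.0152
Sum = 10.971

10.971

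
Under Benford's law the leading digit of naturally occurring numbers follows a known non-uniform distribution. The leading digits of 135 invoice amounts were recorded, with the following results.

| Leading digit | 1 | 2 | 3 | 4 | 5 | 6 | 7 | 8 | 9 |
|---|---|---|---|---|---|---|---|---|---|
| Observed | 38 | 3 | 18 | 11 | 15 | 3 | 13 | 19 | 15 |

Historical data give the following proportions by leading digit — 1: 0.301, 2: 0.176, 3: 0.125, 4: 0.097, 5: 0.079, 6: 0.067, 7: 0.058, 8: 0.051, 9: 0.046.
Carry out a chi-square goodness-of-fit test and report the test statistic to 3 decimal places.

Expected counts E_i = n·p_i: 135×0.301 = 40.635, 135×0.176 = 23.76, 135×0.125 = 16.875, 135×0.097 = 13.095, 135×0.079 = 10.665, 135×0.067 = 9.045, 135×0.058 = 7.83, 135×0.051 = 6.885, 135×0.046 = 6.21.
1: (38 − 40.635)²/40.635 = 6.943225/40.635 = 0.1709
2: (3 − 23.76)²/23.76 = 430.9776/23.76 = 18.1388
3: (18 − 16.875)²/16.875 = 1.265625/16.875 = 0.0750
4: (11 − 13.095)²/13.095 = 4.389025/13.095 = 0.3352
5: (15 − 10.665)²/10.665 = 18.792225/10.665 = 1.7620
6: (3 − 9.045)²/9.045 = 36.542025/9.045 = 4.0400
7: (13 − 7.83)²/7.83 = 26.7289/7.83 = 3.4137
8: (19 − 6.885)²/6.885 = 146.773225/6.885 = 21.3178
9: (15 − 6.21)²/6.21 = 77.2641/6.21 = 12.4419
Sum = 61.695

61.695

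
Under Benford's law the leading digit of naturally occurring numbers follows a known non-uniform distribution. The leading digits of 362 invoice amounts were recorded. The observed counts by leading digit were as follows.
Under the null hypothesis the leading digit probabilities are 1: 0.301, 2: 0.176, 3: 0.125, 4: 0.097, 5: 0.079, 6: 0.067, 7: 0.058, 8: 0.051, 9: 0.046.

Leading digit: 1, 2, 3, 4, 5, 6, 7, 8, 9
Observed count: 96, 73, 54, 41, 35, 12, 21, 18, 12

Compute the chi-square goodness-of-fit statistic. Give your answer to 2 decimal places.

14.51

Expected counts E_i = n·p_i: 362×0.301 = 108.962, 362×0.176 = 63.712, 362×0.125 = 45.25, 362×0.097 = 35.114, 362×0.079 = 28.598, 362×0.067 = 24.254, 362×0.058 = 20.996, 362×0.051 = 18.462, 362×0.046 = 16.652.
cat         O        E   (O−E)²/E
1          96  108.962      1.542
2          73   63.712      1.354
3          54    45.25      1.692
4          41   35.114      0.987
5          35   28.598      1.433
6          12   24.254      6.191
7          21   20.996      0.000
8          18   18.462      0.012
9          12   16.652      1.300
Sum = 14.51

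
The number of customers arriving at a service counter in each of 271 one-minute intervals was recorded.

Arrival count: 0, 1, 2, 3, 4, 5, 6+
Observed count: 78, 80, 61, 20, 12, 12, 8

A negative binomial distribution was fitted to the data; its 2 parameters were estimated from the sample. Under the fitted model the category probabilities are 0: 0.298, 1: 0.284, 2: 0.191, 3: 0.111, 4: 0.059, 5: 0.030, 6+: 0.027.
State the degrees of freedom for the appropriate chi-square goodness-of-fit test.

4

There are k = 7 categories and 2 parameters estimated from the data, so df = 7 − 1 − 2 = 4.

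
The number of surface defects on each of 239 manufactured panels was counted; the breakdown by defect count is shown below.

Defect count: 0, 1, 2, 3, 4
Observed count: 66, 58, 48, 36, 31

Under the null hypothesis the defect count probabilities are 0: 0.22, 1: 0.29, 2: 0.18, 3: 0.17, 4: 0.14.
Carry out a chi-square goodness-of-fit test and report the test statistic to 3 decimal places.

Expected counts E_i = n·p_i: 239×0.22 = 52.58, 239×0.29 = 69.31, 239×0.18 = 43.02, 239×0.17 = 40.63, 239×0.14 = 33.46.
χ² = (66−52.58)²/52.58 + (58−69.31)²/69.31 + (48−43.02)²/43.02 + (36−40.63)²/40.63 + (31−33.46)²/33.46
   = 3.4252 + 1.8456 + 0.5765 + 0.5276 + 0.1809
Sum = 6.556

6.556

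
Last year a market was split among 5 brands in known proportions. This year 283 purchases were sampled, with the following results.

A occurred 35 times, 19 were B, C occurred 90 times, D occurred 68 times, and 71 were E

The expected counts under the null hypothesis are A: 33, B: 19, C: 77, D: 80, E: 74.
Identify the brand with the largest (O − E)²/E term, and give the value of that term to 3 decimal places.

χ² = (35−33)²/33 + (19−19)²/19 + (90−77)²/77 + (68−80)²/80 + (71−74)²/74
   = 0.1212 + 0.0000 + 2.1948 + 1.8000 + 0.1216
The largest term is for C: 2.195.

C, 2.195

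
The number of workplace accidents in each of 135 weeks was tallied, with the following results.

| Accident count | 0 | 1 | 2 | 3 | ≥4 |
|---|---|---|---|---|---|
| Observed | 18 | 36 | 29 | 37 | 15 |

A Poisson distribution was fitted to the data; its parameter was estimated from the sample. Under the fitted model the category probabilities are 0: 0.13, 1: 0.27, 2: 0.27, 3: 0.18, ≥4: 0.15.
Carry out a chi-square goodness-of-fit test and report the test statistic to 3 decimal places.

9.538

Expected counts E_i = n·p_i: 135×0.13 = 17.55, 135×0.27 = 36.45, 135×0.27 = 36.45, 135×0.18 = 24.3, 135×0.15 = 20.25.
χ² = (18−17.55)²/17.55 + (36−36.45)²/36.45 + (29−36.45)²/36.45 + (37−24.3)²/24.3 + (15−20.25)²/20.25
   = 0.0115 + 0.0056 + 1.5227 + 6.6374 + 1.3611
Sum = 9.538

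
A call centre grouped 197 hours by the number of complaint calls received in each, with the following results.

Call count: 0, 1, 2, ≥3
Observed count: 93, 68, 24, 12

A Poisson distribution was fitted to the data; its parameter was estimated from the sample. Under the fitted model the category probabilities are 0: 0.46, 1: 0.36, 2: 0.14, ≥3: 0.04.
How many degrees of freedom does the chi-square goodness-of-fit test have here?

There are k = 4 categories and 1 parameter estimated from the data, so df = 4 − 1 − 1 = 2.

2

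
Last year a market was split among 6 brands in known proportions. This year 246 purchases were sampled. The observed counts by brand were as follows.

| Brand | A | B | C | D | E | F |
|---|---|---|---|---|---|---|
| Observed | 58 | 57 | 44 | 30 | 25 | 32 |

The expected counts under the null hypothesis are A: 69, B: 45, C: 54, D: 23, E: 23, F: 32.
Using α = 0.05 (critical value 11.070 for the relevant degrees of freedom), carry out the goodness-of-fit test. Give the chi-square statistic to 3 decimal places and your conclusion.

A: (58 − 69)²/69 = 121/69 = 1.7536
B: (57 − 45)²/45 = 144/45 = 3.2000
C: (44 − 54)²/54 = 100/54 = 1.8519
D: (30 − 23)²/23 = 49/23 = 2.1304
E: (25 − 23)²/23 = 4/23 = 0.1739
F: (32 − 32)²/32 = 0/32 = 0.0000
Sum = 9.110
df = 5. Since 9.110 < 11.070, we do not reject H₀.

9.110; do not reject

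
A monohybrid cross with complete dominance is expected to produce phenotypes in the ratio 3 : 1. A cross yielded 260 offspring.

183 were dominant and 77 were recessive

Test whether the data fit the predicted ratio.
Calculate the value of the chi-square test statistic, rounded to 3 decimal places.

Ratio total = 4. Expected counts: 260×3/4 = 195, 260×1/4 = 65.
χ² = (183−195)²/195 + (77−65)²/65
   = 0.7385 + 2.2154
Sum = 2.954

2.954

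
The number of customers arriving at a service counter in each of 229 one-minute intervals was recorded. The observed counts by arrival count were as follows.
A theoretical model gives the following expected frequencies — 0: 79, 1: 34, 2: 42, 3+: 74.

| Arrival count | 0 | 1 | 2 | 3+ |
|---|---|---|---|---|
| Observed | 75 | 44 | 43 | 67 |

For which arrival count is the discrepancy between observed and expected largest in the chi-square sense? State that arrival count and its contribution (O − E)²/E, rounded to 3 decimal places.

1, 2.941

χ² = (75−79)²/79 + (44−34)²/34 + (43−42)²/42 + (67−74)²/74
   = 0.2025 + 2.9412 + 0.0238 + 0.6622
The largest term is for 1: 2.941.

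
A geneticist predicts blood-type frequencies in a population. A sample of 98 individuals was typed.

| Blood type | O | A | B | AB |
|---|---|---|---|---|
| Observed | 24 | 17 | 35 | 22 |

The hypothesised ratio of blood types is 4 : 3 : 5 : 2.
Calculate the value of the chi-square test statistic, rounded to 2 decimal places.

5.90

Ratio total = 14. Expected counts: 98×4/14 = 28, 98×3/14 = 21, 98×5/14 = 35, 98×2/14 = 14.
χ² = (24−28)²/28 + (17−21)²/21 + (35−35)²/35 + (22−14)²/14
   = 0.571 + 0.762 + 0.000 + 4.571
Sum = 5.90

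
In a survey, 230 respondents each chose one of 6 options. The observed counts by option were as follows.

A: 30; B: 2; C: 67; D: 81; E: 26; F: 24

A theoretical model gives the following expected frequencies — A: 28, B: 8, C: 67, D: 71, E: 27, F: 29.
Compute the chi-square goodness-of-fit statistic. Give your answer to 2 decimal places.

A: (30 − 28)²/28 = 4/28 = 0.143
B: (2 − 8)²/8 = 36/8 = 4.500
C: (67 − 67)²/67 = 0/67 = 0.000
D: (81 − 71)²/71 = 100/71 = 1.408
E: (26 − 27)²/27 = 1/27 = 0.037
F: (24 − 29)²/29 = 25/29 = 0.862
Sum = 6.95

6.95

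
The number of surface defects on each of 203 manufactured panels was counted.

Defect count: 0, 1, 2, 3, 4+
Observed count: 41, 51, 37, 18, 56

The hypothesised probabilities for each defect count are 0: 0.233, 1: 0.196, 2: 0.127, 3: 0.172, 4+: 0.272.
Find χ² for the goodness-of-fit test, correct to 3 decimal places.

Expected counts E_i = n·p_i: 203×0.233 = 47.299, 203×0.196 = 39.788, 203×0.127 = 25.781, 203×0.172 = 34.916, 203×0.272 = 55.216.
χ² = (41−47.299)²/47.299 + (51−39.788)²/39.788 + (37−25.781)²/25.781 + (18−34.916)²/34.916 + (56−55.216)²/55.216
   = 0.8389 + 3.1595 + 4.8821 + 8.1954 + 0.0111
Sum = 17.087

17.087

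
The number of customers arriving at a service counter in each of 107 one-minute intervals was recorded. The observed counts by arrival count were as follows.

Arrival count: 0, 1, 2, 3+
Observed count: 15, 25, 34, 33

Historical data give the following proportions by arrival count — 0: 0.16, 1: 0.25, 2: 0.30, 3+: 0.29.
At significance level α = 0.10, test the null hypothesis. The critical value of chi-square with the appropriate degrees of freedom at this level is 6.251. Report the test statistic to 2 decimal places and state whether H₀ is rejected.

Expected counts E_i = n·p_i: 107×0.16 = 17.12, 107×0.25 = 26.75, 107×0.30 = 32.1, 107×0.29 = 31.03.
0: (15 − 17.12)²/17.12 = 4.4944/17.12 = 0.263
1: (25 − 26.75)²/26.75 = 3.0625/26.75 = 0.114
2: (34 − 32.1)²/32.1 = 3.61/32.1 = 0.112
3+: (33 − 31.03)²/31.03 = 3.8809/31.03 = 0.125
Sum = 0.61
df = 3. Since 0.61 < 6.251, we do not reject H₀.

0.61; do not reject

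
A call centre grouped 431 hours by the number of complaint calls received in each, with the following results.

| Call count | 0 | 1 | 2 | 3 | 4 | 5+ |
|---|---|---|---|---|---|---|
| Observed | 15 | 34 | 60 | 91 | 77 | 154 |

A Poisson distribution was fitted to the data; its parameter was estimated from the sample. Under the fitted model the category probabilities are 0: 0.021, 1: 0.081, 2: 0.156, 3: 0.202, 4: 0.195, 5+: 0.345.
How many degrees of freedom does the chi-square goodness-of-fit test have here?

There are k = 6 categories and 1 parameter estimated from the data, so df = 6 − 1 − 1 = 4.

4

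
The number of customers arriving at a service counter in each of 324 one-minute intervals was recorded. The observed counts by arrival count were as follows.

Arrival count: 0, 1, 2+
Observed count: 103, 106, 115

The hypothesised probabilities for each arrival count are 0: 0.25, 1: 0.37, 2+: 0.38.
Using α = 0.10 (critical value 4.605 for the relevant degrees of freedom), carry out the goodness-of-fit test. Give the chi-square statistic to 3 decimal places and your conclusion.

Expected counts E_i = n·p_i: 324×0.25 = 81, 324×0.37 = 119.88, 324×0.38 = 123.12.
0: (103 − 81)²/81 = 484/81 = 5.9753
1: (106 − 119.88)²/119.88 = 192.6544/119.88 = 1.6071
2+: (115 − 123.12)²/123.12 = 65.9344/123.12 = 0.5355
Sum = 8.118
df = 2. Since 8.118 > 4.605, we reject H₀.

8.118; reject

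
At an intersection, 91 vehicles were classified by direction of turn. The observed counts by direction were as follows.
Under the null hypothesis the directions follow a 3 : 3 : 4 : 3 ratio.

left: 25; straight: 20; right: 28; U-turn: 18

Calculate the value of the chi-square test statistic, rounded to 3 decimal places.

1.238

Ratio total = 13. Expected counts: 91×3/13 = 21, 91×3/13 = 21, 91×4/13 = 28, 91×3/13 = 21.
χ² = (25−21)²/21 + (20−21)²/21 + (28−28)²/28 + (18−21)²/21
   = 0.7619 + 0.0476 + 0.0000 + 0.4286
Sum = 1.238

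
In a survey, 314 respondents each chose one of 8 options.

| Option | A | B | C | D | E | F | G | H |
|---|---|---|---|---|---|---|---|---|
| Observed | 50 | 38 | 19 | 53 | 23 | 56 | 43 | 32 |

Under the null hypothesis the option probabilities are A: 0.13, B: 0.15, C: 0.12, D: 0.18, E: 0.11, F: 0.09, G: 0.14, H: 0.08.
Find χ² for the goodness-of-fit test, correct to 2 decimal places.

Expected counts E_i = n·p_i: 314×0.13 = 40.82, 314×0.15 = 47.1, 314×0.12 = 37.68, 314×0.18 = 56.52, 314×0.11 = 34.54, 314×0.09 = 28.26, 314×0.14 = 43.96, 314×0.08 = 25.12.
χ² = (50−40.82)²/40.82 + (38−47.1)²/47.1 + (19−37.68)²/37.68 + (53−56.52)²/56.52 + (23−34.54)²/34.54 + (56−28.26)²/28.26 + (43−43.96)²/43.96 + (32−25.12)²/25.12
   = 2.064 + 1.758 + 9.261 + 0.219 + 3.856 + 27.230 + 0.021 + 1.884
Sum = 46.29

46.29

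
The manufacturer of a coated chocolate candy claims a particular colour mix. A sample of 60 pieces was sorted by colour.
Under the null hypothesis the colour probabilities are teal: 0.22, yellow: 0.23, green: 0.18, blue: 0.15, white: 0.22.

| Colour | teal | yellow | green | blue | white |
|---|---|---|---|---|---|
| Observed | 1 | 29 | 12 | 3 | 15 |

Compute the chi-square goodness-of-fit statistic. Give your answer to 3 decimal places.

Expected counts E_i = n·p_i: 60×0.22 = 13.2, 60×0.23 = 13.8, 60×0.18 = 10.8, 60×0.15 = 9, 60×0.22 = 13.2.
cat         O        E   (O−E)²/E
teal        1     13.2    11.2758
yellow     29     13.8    16.7420
green      12     10.8     0.1333
blue        3        9     4.0000
white      15     13.2     0.2455
Sum = 32.397

32.397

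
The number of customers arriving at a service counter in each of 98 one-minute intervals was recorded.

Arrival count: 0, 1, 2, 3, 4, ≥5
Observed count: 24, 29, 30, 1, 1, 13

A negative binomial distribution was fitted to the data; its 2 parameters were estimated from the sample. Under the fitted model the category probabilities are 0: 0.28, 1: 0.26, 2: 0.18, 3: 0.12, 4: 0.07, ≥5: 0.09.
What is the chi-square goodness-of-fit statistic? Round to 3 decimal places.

26.410

Expected counts E_i = n·p_i: 98×0.28 = 27.44, 98×0.26 = 25.48, 98×0.18 = 17.64, 98×0.12 = 11.76, 98×0.07 = 6.86, 98×0.09 = 8.82.
χ² = (24−27.44)²/27.44 + (29−25.48)²/25.48 + (30−17.64)²/17.64 + (1−11.76)²/11.76 + (1−6.86)²/6.86 + (13−8.82)²/8.82
   = 0.4313 + 0.4863 + 8.6604 + 9.8450 + 5.0058 + 1.9810
Sum = 26.410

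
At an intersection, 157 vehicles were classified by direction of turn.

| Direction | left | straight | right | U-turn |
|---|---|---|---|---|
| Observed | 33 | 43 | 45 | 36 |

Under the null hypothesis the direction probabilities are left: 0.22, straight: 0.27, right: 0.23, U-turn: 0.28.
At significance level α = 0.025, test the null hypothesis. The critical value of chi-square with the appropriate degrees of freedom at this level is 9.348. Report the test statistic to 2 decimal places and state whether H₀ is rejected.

Expected counts E_i = n·p_i: 157×0.22 = 34.54, 157×0.27 = 42.39, 157×0.23 = 36.11, 157×0.28 = 43.96.
left: (33 − 34.54)²/34.54 = 2.3716/34.54 = 0.069
straight: (43 − 42.39)²/42.39 = 0.3721/42.39 = 0.009
right: (45 − 36.11)²/36.11 = 79.0321/36.11 = 2.189
U-turn: (36 − 43.96)²/43.96 = 63.3616/43.96 = 1.441
Sum = 3.71
df = 3. Since 3.71 < 9.348, we do not reject H₀.

3.71; do not reject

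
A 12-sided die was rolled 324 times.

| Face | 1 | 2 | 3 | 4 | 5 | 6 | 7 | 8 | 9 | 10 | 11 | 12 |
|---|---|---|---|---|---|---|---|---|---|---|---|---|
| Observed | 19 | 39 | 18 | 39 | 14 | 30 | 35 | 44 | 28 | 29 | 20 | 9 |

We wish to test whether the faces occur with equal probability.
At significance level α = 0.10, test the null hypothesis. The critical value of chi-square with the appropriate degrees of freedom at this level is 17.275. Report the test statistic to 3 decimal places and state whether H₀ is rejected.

Under H₀ each category has probability 1/12, so each expected count is 324/12 = 27.
1: (19 − 27)²/27 = 64/27 = 2.3704
2: (39 − 27)²/27 = 144/27 = 5.3333
3: (18 − 27)²/27 = 81/27 = 3.0000
4: (39 − 27)²/27 = 144/27 = 5.3333
5: (14 − 27)²/27 = 169/27 = 6.2593
6: (30 − 27)²/27 = 9/27 = 0.3333
7: (35 − 27)²/27 = 64/27 = 2.3704
8: (44 − 27)²/27 = 289/27 = 10.7037
9: (28 − 27)²/27 = 1/27 = 0.0370
10: (29 − 27)²/27 = 4/27 = 0.1481
11: (20 − 27)²/27 = 49/27 = 1.8148
12: (9 − 27)²/27 = 324/27 = 12.0000
Sum = 49.704
df = 11. Since 49.704 > 17.275, we reject H₀.

49.704; reject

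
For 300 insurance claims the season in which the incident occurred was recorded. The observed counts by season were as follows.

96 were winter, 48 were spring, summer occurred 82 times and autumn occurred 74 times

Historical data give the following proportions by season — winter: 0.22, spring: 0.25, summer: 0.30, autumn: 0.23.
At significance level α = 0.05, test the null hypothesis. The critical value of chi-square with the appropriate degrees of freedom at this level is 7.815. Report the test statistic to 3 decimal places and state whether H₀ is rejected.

24.430; reject

Expected counts E_i = n·p_i: 300×0.22 = 66, 300×0.25 = 75, 300×0.30 = 90, 300×0.23 = 69.
cat         O        E   (O−E)²/E
winter     96       66    13.6364
spring     48       75     9.7200
summer     82       90     0.7111
autumn     74       69     0.3623
Sum = 24.430
df = 3. Since 24.430 > 7.815, we reject H₀.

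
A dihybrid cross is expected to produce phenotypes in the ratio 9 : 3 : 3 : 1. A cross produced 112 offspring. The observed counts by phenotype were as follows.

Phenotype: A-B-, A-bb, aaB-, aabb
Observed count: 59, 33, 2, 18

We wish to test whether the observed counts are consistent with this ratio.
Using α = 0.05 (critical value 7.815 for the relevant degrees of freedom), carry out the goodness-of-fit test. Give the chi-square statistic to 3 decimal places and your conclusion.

41.587; reject

Ratio total = 16. Expected counts: 112×9/16 = 63, 112×3/16 = 21, 112×3/16 = 21, 112×1/16 = 7.
χ² = (59−63)²/63 + (33−21)²/21 + (2−21)²/21 + (18−7)²/7
   = 0.2540 + 6.8571 + 17.1905 + 17.2857
Sum = 41.587
df = 3. Since 41.587 > 7.815, we reject H₀.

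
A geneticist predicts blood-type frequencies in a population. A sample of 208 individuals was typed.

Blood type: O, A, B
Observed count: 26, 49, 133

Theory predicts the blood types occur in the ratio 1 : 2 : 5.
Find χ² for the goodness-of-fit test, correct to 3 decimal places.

Ratio total = 8. Expected counts: 208×1/8 = 26, 208×2/8 = 52, 208×5/8 = 130.
cat         O        E   (O−E)²/E
O          26       26     0.0000
A          49       52     0.1731
B         133      130     0.0692
Sum = 0.242

0.242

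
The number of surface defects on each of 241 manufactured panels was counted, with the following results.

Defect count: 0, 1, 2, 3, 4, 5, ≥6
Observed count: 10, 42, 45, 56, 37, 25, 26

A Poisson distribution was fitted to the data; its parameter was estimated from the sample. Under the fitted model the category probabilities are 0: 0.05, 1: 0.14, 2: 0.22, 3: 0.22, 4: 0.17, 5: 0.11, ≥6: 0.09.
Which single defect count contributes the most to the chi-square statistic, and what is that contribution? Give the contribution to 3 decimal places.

1, 2.022

Expected counts E_i = n·p_i: 241×0.05 = 12.05, 241×0.14 = 33.74, 241×0.22 = 53.02, 241×0.22 = 53.02, 241×0.17 = 40.97, 241×0.11 = 26.51, 241×0.09 = 21.69.
0: (10 − 12.05)²/12.05 = 4.2025/12.05 = 0.3488
1: (42 − 33.74)²/33.74 = 68.2276/33.74 = 2.0222
2: (45 − 53.02)²/53.02 = 64.3204/53.02 = 1.2131
3: (56 − 53.02)²/53.02 = 8.8804/53.02 = 0.1675
4: (37 − 40.97)²/40.97 = 15.7609/40.97 = 0.3847
5: (25 − 26.51)²/26.51 = 2.2801/26.51 = 0.0860
≥6: (26 − 21.69)²/21.69 = 18.5761/21.69 = 0.8564
The largest term is for 1: 2.022.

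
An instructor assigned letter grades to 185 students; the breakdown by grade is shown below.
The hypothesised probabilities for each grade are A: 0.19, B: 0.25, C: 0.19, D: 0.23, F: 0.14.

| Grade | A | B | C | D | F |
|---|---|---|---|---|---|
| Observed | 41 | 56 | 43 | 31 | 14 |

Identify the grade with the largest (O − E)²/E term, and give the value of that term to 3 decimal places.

Expected counts E_i = n·p_i: 185×0.19 = 35.15, 185×0.25 = 46.25, 185×0.19 = 35.15, 185×0.23 = 42.55, 185×0.14 = 25.9.
A: (41 − 35.15)²/35.15 = 34.2225/35.15 = 0.9736
B: (56 − 46.25)²/46.25 = 95.0625/46.25 = 2.0554
C: (43 − 35.15)²/35.15 = 61.6225/35.15 = 1.7531
D: (31 − 42.55)²/42.55 = 133.4025/42.55 = 3.1352
F: (14 − 25.9)²/25.9 = 141.61/25.9 = 5.4676
The largest term is for F: 5.468.

F, 5.468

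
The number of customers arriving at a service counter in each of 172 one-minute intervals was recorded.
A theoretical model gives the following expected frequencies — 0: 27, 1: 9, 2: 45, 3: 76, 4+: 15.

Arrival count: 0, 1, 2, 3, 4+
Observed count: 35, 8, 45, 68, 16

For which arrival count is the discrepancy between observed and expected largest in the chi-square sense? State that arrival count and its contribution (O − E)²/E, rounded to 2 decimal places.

χ² = (35−27)²/27 + (8−9)²/9 + (45−45)²/45 + (68−76)²/76 + (16−15)²/15
   = 2.370 + 0.111 + 0.000 + 0.842 + 0.067
The largest term is for 0: 2.37.

0, 2.37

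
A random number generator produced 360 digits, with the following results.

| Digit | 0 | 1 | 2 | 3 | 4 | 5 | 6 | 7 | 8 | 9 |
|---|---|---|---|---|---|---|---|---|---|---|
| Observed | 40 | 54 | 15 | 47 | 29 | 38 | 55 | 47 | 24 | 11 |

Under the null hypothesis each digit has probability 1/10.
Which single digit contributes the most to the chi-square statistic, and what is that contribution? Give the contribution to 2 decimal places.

9, 17.36

Expected count for each of the 10 categories: 360/10 = 36.
cat         O        E   (O−E)²/E
0          40       36      0.444
1          54       36      9.000
2          15       36     12.250
3          47       36      3.361
4          29       36      1.361
5          38       36      0.111
6          55       36     10.028
7          47       36      3.361
8          24       36      4.000
9          11       36     17.361
The largest term is for 9: 17.36.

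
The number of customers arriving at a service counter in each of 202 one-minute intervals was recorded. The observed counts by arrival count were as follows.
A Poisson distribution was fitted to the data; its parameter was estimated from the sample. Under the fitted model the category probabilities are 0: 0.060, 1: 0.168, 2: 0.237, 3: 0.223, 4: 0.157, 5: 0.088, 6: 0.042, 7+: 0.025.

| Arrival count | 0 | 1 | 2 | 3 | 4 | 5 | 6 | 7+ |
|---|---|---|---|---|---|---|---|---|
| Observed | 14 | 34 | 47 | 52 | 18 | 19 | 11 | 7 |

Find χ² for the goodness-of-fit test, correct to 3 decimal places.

Expected counts E_i = n·p_i: 202×0.060 = 12.12, 202×0.168 = 33.936, 202×0.237 = 47.874, 202×0.223 = 45.046, 202×0.157 = 31.714, 202×0.088 = 17.776, 202×0.042 = 8.484, 202×0.025 = 5.05.
cat         O        E   (O−E)²/E
0          14    12.12     0.2916
1          34   33.936     0.0001
2          47   47.874     0.0160
3          52   45.046     1.0735
4          18   31.714     5.9303
5          19   17.776     0.0843
6          11    8.484     0.7461
7+          7     5.05     0.7530
Sum = 8.895

8.895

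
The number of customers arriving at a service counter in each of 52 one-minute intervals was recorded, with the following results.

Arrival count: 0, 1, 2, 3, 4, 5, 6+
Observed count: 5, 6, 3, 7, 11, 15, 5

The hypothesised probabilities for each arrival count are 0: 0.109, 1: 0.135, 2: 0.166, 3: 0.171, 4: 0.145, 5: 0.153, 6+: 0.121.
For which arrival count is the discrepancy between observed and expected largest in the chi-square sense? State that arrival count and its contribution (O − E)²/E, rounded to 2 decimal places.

Expected counts E_i = n·p_i: 52×0.109 = 5.668, 52×0.135 = 7.02, 52×0.166 = 8.632, 52×0.171 = 8.892, 52×0.145 = 7.54, 52×0.153 = 7.956, 52×0.121 = 6.292.
0: (5 − 5.668)²/5.668 = 0.446224/5.668 = 0.079
1: (6 − 7.02)²/7.02 = 1.0404/7.02 = 0.148
2: (3 − 8.632)²/8.632 = 31.719424/8.632 = 3.675
3: (7 − 8.892)²/8.892 = 3.579664/8.892 = 0.403
4: (11 − 7.54)²/7.54 = 11.9716/7.54 = 1.588
5: (15 − 7.956)²/7.956 = 49.617936/7.956 = 6.237
6+: (5 − 6.292)²/6.292 = 1.669264/6.292 = 0.265
The largest term is for 5: 6.24.

5, 6.24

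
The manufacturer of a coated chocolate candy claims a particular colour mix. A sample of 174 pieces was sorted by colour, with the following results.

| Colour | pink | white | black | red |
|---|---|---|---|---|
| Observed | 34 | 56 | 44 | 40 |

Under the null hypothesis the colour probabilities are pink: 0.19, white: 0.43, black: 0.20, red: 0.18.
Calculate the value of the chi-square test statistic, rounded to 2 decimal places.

9.60

Expected counts E_i = n·p_i: 174×0.19 = 33.06, 174×0.43 = 74.82, 174×0.20 = 34.8, 174×0.18 = 31.32.
χ² = (34−33.06)²/33.06 + (56−74.82)²/74.82 + (44−34.8)²/34.8 + (40−31.32)²/31.32
   = 0.027 + 4.734 + 2.432 + 2.406
Sum = 9.60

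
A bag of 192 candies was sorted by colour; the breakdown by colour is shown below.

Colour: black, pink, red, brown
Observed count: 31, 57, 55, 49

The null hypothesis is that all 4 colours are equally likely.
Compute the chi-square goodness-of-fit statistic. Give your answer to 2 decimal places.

Under H₀ each category has probability 1/4, so each expected count is 192/4 = 48.
black: (31 − 48)²/48 = 289/48 = 6.021
pink: (57 − 48)²/48 = 81/48 = 1.688
red: (55 − 48)²/48 = 49/48 = 1.021
brown: (49 − 48)²/48 = 1/48 = 0.021
Sum = 8.75

8.75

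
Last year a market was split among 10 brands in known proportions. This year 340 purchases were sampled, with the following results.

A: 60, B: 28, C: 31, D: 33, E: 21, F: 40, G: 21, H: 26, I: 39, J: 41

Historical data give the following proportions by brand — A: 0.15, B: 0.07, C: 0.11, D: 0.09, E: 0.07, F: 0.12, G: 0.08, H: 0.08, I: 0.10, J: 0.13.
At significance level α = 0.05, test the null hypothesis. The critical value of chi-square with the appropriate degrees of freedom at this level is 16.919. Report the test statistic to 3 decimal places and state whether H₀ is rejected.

Expected counts E_i = n·p_i: 340×0.15 = 51, 340×0.07 = 23.8, 340×0.11 = 37.4, 340×0.09 = 30.6, 340×0.07 = 23.8, 340×0.12 = 40.8, 340×0.08 = 27.2, 340×0.08 = 27.2, 340×0.10 = 34, 340×0.13 = 44.2.
cat         O        E   (O−E)²/E
A          60       51     1.5882
B          28     23.8     0.7412
C          31     37.4     1.0952
D          33     30.6     0.1882
E          21     23.8     0.3294
F          40     40.8     0.0157
G          21     27.2     1.4132
H          26     27.2     0.0529
I          39       34     0.7353
J          41     44.2     0.2317
Sum = 6.391
df = 9. Since 6.391 < 16.919, we do not reject H₀.

6.391; do not reject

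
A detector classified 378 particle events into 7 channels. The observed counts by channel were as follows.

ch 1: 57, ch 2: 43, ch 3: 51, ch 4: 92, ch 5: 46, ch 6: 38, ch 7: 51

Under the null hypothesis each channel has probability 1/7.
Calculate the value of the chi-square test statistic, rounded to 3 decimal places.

Under H₀ each category has probability 1/7, so each expected count is 378/7 = 54.
cat         O        E   (O−E)²/E
ch 1       57       54     0.1667
ch 2       43       54     2.2407
ch 3       51       54     0.1667
ch 4       92       54    26.7407
ch 5       46       54     1.1852
ch 6       38       54     4.7407
ch 7       51       54     0.1667
Sum = 35.407

35.407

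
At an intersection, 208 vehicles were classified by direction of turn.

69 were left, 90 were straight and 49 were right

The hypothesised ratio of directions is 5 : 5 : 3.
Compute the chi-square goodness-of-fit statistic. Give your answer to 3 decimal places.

Ratio total = 13. Expected counts: 208×5/13 = 80, 208×5/13 = 80, 208×3/13 = 48.
χ² = (69−80)²/80 + (90−80)²/80 + (49−48)²/48
   = 1.5125 + 1.2500 + 0.0208
Sum = 2.783

2.783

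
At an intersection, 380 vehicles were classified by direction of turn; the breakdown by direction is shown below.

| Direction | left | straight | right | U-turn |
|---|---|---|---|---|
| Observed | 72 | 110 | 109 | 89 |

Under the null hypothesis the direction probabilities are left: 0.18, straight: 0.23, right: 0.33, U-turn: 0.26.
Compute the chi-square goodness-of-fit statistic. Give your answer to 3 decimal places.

Expected counts E_i = n·p_i: 380×0.18 = 68.4, 380×0.23 = 87.4, 380×0.33 = 125.4, 380×0.26 = 98.8.
left: (72 − 68.4)²/68.4 = 12.96/68.4 = 0.1895
straight: (110 − 87.4)²/87.4 = 510.76/87.4 = 5.8439
right: (109 − 125.4)²/125.4 = 268.96/125.4 = 2.1448
U-turn: (89 − 98.8)²/98.8 = 96.04/98.8 = 0.9721
Sum = 9.150

9.150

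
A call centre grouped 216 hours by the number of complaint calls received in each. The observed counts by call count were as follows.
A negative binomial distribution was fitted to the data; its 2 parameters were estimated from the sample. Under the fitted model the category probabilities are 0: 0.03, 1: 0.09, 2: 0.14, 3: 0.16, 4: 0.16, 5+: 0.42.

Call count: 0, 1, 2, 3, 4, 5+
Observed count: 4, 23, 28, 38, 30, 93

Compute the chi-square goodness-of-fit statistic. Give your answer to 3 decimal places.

Expected counts E_i = n·p_i: 216×0.03 = 6.48, 216×0.09 = 19.44, 216×0.14 = 30.24, 216×0.16 = 34.56, 216×0.16 = 34.56, 216×0.42 = 90.72.
χ² = (4−6.48)²/6.48 + (23−19.44)²/19.44 + (28−30.24)²/30.24 + (38−34.56)²/34.56 + (30−34.56)²/34.56 + (93−90.72)²/90.72
   = 0.9491 + 0.6519 + 0.1659 + 0.3424 + 0.6017 + 0.0573
Sum = 2.768

2.768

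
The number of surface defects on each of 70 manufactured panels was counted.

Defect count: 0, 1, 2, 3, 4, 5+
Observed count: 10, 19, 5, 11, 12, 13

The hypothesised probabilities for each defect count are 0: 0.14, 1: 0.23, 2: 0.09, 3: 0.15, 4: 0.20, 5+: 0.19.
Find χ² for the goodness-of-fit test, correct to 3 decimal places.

Expected counts E_i = n·p_i: 70×0.14 = 9.8, 70×0.23 = 16.1, 70×0.09 = 6.3, 70×0.15 = 10.5, 70×0.20 = 14, 70×0.19 = 13.3.
χ² = (10−9.8)²/9.8 + (19−16.1)²/16.1 + (5−6.3)²/6.3 + (11−10.5)²/10.5 + (12−14)²/14 + (13−13.3)²/13.3
   = 0.0041 + 0.5224 + 0.2683 + 0.0238 + 0.2857 + 0.0068
Sum = 1.111

1.111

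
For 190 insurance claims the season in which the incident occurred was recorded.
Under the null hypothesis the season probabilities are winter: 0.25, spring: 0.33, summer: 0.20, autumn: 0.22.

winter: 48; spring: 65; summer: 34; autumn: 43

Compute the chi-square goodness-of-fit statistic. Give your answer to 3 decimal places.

0.545

Expected counts E_i = n·p_i: 190×0.25 = 47.5, 190×0.33 = 62.7, 190×0.20 = 38, 190×0.22 = 41.8.
χ² = (48−47.5)²/47.5 + (65−62.7)²/62.7 + (34−38)²/38 + (43−41.8)²/41.8
   = 0.0053 + 0.0844 + 0.4211 + 0.0344
Sum = 0.545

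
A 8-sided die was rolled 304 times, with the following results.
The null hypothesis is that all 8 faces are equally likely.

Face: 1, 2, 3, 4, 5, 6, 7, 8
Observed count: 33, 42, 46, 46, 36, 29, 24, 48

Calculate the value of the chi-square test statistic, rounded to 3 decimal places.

14.474

Under H₀ each category has probability 1/8, so each expected count is 304/8 = 38.
1: (33 − 38)²/38 = 25/38 = 0.6579
2: (42 − 38)²/38 = 16/38 = 0.4211
3: (46 − 38)²/38 = 64/38 = 1.6842
4: (46 − 38)²/38 = 64/38 = 1.6842
5: (36 − 38)²/38 = 4/38 = 0.1053
6: (29 − 38)²/38 = 81/38 = 2.1316
7: (24 − 38)²/38 = 196/38 = 5.1579
8: (48 − 38)²/38 = 100/38 = 2.6316
Sum = 14.474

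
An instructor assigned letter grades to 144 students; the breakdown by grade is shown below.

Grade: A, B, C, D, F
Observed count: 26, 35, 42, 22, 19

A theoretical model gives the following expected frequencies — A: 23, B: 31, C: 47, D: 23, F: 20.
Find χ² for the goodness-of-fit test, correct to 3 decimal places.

A: (26 − 23)²/23 = 9/23 = 0.3913
B: (35 − 31)²/31 = 16/31 = 0.5161
C: (42 − 47)²/47 = 25/47 = 0.5319
D: (22 − 23)²/23 = 1/23 = 0.0435
F: (19 − 20)²/20 = 1/20 = 0.0500
Sum = 1.533

1.533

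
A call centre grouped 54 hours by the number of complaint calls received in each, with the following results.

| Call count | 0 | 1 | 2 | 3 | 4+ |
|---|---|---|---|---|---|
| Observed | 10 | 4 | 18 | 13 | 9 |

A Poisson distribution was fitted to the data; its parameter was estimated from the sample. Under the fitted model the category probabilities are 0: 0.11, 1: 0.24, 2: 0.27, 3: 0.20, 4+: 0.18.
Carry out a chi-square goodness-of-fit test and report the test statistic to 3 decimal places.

Expected counts E_i = n·p_i: 54×0.11 = 5.94, 54×0.24 = 12.96, 54×0.27 = 14.58, 54×0.20 = 10.8, 54×0.18 = 9.72.
cat         O        E   (O−E)²/E
0          10     5.94     2.7750
1           4    12.96     6.1946
2          18    14.58     0.8022
3          13     10.8     0.4481
4+          9     9.72     0.0533
Sum = 10.273

10.273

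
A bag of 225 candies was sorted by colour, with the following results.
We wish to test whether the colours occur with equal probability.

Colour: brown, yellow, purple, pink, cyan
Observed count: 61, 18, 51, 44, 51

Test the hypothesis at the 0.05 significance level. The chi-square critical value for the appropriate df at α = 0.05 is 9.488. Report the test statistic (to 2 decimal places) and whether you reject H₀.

Under H₀ each category has probability 1/5, so each expected count is 225/5 = 45.
χ² = (61−45)²/45 + (18−45)²/45 + (51−45)²/45 + (44−45)²/45 + (51−45)²/45
   = 5.689 + 16.200 + 0.800 + 0.022 + 0.800
Sum = 23.51
df = 4. Since 23.51 > 9.488, we reject H₀.

23.51; reject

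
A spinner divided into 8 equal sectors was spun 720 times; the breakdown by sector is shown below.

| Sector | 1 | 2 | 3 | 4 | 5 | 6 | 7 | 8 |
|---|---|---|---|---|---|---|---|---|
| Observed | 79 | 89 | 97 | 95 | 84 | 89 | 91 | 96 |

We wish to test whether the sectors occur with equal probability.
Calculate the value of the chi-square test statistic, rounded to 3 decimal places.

Under H₀ each category has probability 1/8, so each expected count is 720/8 = 90.
1: (79 − 90)²/90 = 121/90 = 1.3444
2: (89 − 90)²/90 = 1/90 = 0.0111
3: (97 − 90)²/90 = 49/90 = 0.5444
4: (95 − 90)²/90 = 25/90 = 0.2778
5: (84 − 90)²/90 = 36/90 = 0.4000
6: (89 − 90)²/90 = 1/90 = 0.0111
7: (91 − 90)²/90 = 1/90 = 0.0111
8: (96 − 90)²/90 = 36/90 = 0.4000
Sum = 3.000

3.000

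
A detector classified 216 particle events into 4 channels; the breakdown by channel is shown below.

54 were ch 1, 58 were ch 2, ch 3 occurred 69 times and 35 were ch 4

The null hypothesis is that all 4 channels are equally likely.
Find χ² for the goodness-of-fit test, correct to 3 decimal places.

11.148

Under H₀ each category has probability 1/4, so each expected count is 216/4 = 54.
cat         O        E   (O−E)²/E
ch 1       54       54     0.0000
ch 2       58       54     0.2963
ch 3       69       54     4.1667
ch 4       35       54     6.6852
Sum = 11.148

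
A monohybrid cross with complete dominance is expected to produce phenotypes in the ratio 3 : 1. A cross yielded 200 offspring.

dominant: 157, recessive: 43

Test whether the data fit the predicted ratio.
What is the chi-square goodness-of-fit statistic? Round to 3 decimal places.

1.307

Ratio total = 4. Expected counts: 200×3/4 = 150, 200×1/4 = 50.
cat            O        E   (O−E)²/E
dominant     157      150     0.3267
recessive     43       50     0.9800
Sum = 1.307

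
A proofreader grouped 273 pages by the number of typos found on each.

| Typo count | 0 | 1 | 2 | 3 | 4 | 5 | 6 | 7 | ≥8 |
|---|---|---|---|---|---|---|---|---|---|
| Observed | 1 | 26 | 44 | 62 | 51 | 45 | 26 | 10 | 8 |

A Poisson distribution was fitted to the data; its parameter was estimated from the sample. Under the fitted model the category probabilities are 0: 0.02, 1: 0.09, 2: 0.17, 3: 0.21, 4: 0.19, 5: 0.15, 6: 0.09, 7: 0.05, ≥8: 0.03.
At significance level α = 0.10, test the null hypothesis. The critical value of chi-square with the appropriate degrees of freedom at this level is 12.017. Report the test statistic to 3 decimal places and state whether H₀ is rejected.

Expected counts E_i = n·p_i: 273×0.02 = 5.46, 273×0.09 = 24.57, 273×0.17 = 46.41, 273×0.21 = 57.33, 273×0.19 = 51.87, 273×0.15 = 40.95, 273×0.09 = 24.57, 273×0.05 = 13.65, 273×0.03 = 8.19.
χ² = (1−5.46)²/5.46 + (26−24.57)²/24.57 + (44−46.41)²/46.41 + (62−57.33)²/57.33 + (51−51.87)²/51.87 + (45−40.95)²/40.95 + (26−24.57)²/24.57 + (10−13.65)²/13.65 + (8−8.19)²/8.19
   = 3.6432 + 0.0832 + 0.1251 + 0.3804 + 0.0146 + 0.4005 + 0.0832 + 0.9760 + 0.0044
Sum = 5.711
df = 7. Since 5.711 < 12.017, we do not reject H₀.

5.711; do not reject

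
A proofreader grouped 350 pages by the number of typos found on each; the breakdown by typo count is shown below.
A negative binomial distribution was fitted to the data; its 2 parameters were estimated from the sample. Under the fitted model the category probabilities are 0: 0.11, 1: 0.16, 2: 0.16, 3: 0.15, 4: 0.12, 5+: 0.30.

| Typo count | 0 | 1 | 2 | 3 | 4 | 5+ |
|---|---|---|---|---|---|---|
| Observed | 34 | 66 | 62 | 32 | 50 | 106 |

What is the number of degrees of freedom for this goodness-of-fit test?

There are k = 6 categories and 2 parameters estimated from the data, so df = 6 − 1 − 2 = 3.

3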